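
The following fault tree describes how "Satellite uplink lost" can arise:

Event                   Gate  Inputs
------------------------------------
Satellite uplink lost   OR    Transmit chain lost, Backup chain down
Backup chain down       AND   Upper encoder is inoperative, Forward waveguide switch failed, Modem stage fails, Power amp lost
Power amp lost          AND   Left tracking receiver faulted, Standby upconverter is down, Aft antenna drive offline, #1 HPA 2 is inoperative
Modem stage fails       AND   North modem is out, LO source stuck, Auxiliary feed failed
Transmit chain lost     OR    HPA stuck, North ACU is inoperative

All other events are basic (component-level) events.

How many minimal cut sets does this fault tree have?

3

Transmit chain lost [OR]: union of children's cut sets → 2 cut set(s).
Modem stage fails [AND]: one cut set from each child combined → 1 × 1 × 1 = 1 cut set(s).
Power amp lost [AND]: one cut set from each child combined → 1 × 1 × 1 × 1 = 1 cut set(s).
Backup chain down [AND]: one cut set from each child combined → 1 × 1 × 1 × 1 = 1 cut set(s).
Satellite uplink lost [OR]: union of children's cut sets → 3 cut set(s).
Minimal cut sets: {HPA stuck}; {North ACU is inoperative}; {#1 HPA 2 is inoperative, Aft antenna drive offline, Auxiliary feed failed, Forward waveguide switch failed, LO source stuck, Left tracking receiver faulted, North modem is out, Standby upconverter is down, Upper encoder is inoperative}.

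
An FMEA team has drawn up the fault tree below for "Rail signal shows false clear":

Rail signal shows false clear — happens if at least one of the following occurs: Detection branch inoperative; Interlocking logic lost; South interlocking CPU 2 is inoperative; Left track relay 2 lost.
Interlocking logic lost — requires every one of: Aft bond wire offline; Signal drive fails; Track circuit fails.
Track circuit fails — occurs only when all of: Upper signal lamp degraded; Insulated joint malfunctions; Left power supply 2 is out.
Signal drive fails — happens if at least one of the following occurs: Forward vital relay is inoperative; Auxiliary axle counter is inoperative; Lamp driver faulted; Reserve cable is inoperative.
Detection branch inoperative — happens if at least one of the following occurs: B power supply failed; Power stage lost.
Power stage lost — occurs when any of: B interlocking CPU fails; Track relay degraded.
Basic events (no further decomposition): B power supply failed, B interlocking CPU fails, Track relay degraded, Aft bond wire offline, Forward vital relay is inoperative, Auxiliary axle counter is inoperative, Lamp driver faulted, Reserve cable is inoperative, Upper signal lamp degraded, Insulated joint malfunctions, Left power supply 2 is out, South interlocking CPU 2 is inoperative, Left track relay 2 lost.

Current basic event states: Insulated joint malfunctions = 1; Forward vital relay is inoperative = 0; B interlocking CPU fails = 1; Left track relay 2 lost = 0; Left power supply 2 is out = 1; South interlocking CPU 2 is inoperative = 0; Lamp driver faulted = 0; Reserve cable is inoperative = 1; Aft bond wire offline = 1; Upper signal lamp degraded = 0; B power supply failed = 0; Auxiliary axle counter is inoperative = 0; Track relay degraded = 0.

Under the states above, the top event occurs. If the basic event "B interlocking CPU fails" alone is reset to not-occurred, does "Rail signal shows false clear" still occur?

Counterfactual: set "B interlocking CPU fails" to not occurred.
Power stage lost [OR]: B interlocking CPU fails=not, Track relay degraded=not → no input occurs → does not occur.
Detection branch inoperative [OR]: B power supply failed=not, Power stage lost=not → no input occurs → does not occur.
Signal drive fails [OR]: Forward vital relay is inoperative=not, Auxiliary axle counter is inoperative=not, Lamp driver faulted=not, Reserve cable is inoperative=occurs → at least one input occurs → occurs.
Track circuit fails [AND]: Upper signal lamp degraded=not, Insulated joint malfunctions=occurs, Left power supply 2 is out=occurs → not all inputs occur → does not occur.
Interlocking logic lost [AND]: Aft bond wire offline=occurs, Signal drive fails=occurs, Track circuit fails=not → not all inputs occur → does not occur.
Rail signal shows false clear [OR]: Detection branch inoperative=not, Interlocking logic lost=not, South interlocking CPU 2 is inoperative=not, Left track relay 2 lost=not → no input occurs → does not occur.

No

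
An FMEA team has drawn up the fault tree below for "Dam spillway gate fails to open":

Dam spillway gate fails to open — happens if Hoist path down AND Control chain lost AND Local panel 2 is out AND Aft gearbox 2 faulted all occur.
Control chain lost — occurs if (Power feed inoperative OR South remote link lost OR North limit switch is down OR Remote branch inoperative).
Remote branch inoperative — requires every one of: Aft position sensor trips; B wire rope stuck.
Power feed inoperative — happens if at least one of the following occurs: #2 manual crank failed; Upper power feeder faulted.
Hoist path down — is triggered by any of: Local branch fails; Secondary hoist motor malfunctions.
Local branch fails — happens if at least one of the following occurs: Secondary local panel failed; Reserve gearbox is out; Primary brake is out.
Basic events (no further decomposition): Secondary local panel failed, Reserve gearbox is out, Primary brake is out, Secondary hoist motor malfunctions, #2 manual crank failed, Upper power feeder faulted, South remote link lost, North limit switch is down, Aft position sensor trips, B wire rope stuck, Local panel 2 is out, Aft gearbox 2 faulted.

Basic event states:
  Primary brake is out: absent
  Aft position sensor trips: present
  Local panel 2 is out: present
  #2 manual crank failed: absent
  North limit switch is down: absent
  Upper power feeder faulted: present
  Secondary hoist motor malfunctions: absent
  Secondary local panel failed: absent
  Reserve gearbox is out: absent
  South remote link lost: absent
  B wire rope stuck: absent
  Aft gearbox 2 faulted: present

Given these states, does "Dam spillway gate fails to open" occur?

Local branch fails [OR]: Secondary local panel failed=not, Reserve gearbox is out=not, Primary brake is out=not → no input occurs → does not occur.
Hoist path down [OR]: Local branch fails=not, Secondary hoist motor malfunctions=not → no input occurs → does not occur.
Power feed inoperative [OR]: #2 manual crank failed=not, Upper power feeder faulted=occurs → at least one input occurs → occurs.
Remote branch inoperative [AND]: Aft position sensor trips=occurs, B wire rope stuck=not → not all inputs occur → does not occur.
Control chain lost [OR]: Power feed inoperative=occurs, South remote link lost=not, North limit switch is down=not, Remote branch inoperative=not → at least one input occurs → occurs.
Dam spillway gate fails to open [AND]: Hoist path down=not, Control chain lost=occurs, Local panel 2 is out=occurs, Aft gearbox 2 faulted=occurs → not all inputs occur → does not occur.

No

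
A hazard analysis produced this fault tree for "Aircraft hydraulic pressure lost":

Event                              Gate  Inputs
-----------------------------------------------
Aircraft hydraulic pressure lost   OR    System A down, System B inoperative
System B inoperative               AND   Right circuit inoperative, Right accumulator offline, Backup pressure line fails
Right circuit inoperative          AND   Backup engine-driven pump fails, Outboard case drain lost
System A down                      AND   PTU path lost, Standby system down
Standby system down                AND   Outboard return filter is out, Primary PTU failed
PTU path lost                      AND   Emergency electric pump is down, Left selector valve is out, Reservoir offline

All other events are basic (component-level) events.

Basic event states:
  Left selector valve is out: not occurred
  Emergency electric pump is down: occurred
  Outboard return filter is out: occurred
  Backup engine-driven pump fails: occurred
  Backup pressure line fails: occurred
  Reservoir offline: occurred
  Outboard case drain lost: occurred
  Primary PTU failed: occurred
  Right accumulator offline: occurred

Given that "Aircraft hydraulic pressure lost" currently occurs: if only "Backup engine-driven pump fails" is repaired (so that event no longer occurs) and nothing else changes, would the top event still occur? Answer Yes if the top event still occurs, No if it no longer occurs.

Counterfactual: set "Backup engine-driven pump fails" to not occurred.
PTU path lost [AND]: Emergency electric pump is down=occurs, Left selector valve is out=not, Reservoir offline=occurs → not all inputs occur → does not occur.
Standby system down [AND]: Outboard return filter is out=occurs, Primary PTU failed=occurs → all inputs occur → occurs.
System A down [AND]: PTU path lost=not, Standby system down=occurs → not all inputs occur → does not occur.
Right circuit inoperative [AND]: Backup engine-driven pump fails=not, Outboard case drain lost=occurs → not all inputs occur → does not occur.
System B inoperative [AND]: Right circuit inoperative=not, Right accumulator offline=occurs, Backup pressure line fails=occurs → not all inputs occur → does not occur.
Aircraft hydraulic pressure lost [OR]: System A down=not, System B inoperative=not → no input occurs → does not occur.

No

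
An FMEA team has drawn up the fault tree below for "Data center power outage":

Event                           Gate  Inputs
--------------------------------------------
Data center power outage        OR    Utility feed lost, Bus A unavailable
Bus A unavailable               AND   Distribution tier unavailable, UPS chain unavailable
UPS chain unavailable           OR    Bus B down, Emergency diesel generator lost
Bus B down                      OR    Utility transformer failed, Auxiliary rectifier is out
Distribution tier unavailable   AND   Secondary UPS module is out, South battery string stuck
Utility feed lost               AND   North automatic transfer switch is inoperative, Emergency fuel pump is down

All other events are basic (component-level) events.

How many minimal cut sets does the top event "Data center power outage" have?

4

Utility feed lost [AND]: one cut set from each child combined → 1 × 1 = 1 cut set(s).
Distribution tier unavailable [AND]: one cut set from each child combined → 1 × 1 = 1 cut set(s).
Bus B down [OR]: union of children's cut sets → 2 cut set(s).
UPS chain unavailable [OR]: union of children's cut sets → 3 cut set(s).
Bus A unavailable [AND]: one cut set from each child combined → 1 × 3 = 3 cut set(s).
Data center power outage [OR]: union of children's cut sets → 4 cut set(s).
Minimal cut sets: {Emergency fuel pump is down, North automatic transfer switch is inoperative}; {Secondary UPS module is out, South battery string stuck, Utility transformer failed}; {Auxiliary rectifier is out, Secondary UPS module is out, South battery string stuck}; {Emergency diesel generator lost, Secondary UPS module is out, South battery string stuck}.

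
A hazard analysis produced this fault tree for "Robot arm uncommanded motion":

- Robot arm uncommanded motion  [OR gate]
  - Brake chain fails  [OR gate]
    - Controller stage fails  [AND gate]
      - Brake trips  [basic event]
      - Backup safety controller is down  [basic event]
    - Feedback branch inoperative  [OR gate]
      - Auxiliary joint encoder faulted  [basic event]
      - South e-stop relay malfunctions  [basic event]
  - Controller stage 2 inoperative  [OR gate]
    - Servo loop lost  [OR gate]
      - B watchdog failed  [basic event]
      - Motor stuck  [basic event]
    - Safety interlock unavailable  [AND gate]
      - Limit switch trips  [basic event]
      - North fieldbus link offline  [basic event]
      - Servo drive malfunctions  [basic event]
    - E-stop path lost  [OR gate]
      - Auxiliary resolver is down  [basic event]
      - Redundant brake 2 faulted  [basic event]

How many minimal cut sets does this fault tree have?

8

Controller stage fails [AND]: one cut set from each child combined → 1 × 1 = 1 cut set(s).
Feedback branch inoperative [OR]: union of children's cut sets → 2 cut set(s).
Brake chain fails [OR]: union of children's cut sets → 3 cut set(s).
Servo loop lost [OR]: union of children's cut sets → 2 cut set(s).
Safety interlock unavailable [AND]: one cut set from each child combined → 1 × 1 × 1 = 1 cut set(s).
E-stop path lost [OR]: union of children's cut sets → 2 cut set(s).
Controller stage 2 inoperative [OR]: union of children's cut sets → 5 cut set(s).
Robot arm uncommanded motion [OR]: union of children's cut sets → 8 cut set(s).
Minimal cut sets: {Backup safety controller is down, Brake trips}; {Auxiliary joint encoder faulted}; {South e-stop relay malfunctions}; {B watchdog failed}; {Motor stuck}; {Limit switch trips, North fieldbus link offline, Servo drive malfunctions}; {Auxiliary resolver is down}; {Redundant brake 2 faulted}.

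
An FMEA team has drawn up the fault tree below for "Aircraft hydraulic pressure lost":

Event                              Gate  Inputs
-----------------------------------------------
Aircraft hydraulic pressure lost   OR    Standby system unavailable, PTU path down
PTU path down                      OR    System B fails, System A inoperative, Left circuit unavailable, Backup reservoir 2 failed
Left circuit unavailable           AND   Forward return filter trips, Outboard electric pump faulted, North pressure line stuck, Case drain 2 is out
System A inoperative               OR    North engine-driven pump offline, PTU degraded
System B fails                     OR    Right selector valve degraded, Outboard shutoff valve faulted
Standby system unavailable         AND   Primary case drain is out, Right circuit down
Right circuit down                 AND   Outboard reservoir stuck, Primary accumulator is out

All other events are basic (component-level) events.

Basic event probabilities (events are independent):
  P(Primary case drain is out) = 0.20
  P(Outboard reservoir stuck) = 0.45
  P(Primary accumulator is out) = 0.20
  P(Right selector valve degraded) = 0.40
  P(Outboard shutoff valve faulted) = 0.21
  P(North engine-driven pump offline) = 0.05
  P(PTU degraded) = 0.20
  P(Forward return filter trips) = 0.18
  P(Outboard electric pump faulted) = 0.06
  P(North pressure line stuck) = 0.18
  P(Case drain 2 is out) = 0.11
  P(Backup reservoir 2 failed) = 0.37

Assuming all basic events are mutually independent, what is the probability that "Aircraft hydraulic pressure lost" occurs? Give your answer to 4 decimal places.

P(Right circuit down) [AND] = 0.45 × 0.20 = 0.090000
P(Standby system unavailable) [AND] = 0.20 × 0.090000 = 0.018000
P(System B fails) [OR] = 1 − (1−0.40) × (1−0.21) = 0.526000
P(System A inoperative) [OR] = 1 − (1−0.05) × (1−0.20) = 0.240000
P(Left circuit unavailable) [AND] = 0.18 × 0.06 × 0.18 × 0.11 = 0.000214
P(PTU path down) [OR] = 1 − (1−0.526000) × (1−0.240000) × (1−0.000214) × (1−0.37) = 0.773097
P(Aircraft hydraulic pressure lost) [OR] = 1 − (1−0.018000) × (1−0.773097) = 0.777181
Rounded to 4 decimal places: P(Aircraft hydraulic pressure lost) ≈ 0.7772.

0.7772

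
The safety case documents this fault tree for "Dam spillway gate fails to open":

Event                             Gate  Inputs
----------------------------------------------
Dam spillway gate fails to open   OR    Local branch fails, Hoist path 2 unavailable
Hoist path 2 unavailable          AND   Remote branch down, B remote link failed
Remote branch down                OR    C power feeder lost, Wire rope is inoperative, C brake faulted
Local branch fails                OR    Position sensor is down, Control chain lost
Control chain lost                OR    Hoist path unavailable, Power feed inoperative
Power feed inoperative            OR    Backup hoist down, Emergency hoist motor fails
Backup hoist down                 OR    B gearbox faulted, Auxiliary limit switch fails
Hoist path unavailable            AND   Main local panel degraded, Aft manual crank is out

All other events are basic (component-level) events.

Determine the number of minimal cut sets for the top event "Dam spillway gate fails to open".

Hoist path unavailable [AND]: one cut set from each child combined → 1 × 1 = 1 cut set(s).
Backup hoist down [OR]: union of children's cut sets → 2 cut set(s).
Power feed inoperative [OR]: union of children's cut sets → 3 cut set(s).
Control chain lost [OR]: union of children's cut sets → 4 cut set(s).
Local branch fails [OR]: union of children's cut sets → 5 cut set(s).
Remote branch down [OR]: union of children's cut sets → 3 cut set(s).
Hoist path 2 unavailable [AND]: one cut set from each child combined → 3 × 1 = 3 cut set(s).
Dam spillway gate fails to open [OR]: union of children's cut sets → 8 cut set(s).
Minimal cut sets: {Position sensor is down}; {Aft manual crank is out, Main local panel degraded}; {B gearbox faulted}; {Auxiliary limit switch fails}; {Emergency hoist motor fails}; {B remote link failed, C power feeder lost}; {B remote link failed, Wire rope is inoperative}; {B remote link failed, C brake faulted}.

8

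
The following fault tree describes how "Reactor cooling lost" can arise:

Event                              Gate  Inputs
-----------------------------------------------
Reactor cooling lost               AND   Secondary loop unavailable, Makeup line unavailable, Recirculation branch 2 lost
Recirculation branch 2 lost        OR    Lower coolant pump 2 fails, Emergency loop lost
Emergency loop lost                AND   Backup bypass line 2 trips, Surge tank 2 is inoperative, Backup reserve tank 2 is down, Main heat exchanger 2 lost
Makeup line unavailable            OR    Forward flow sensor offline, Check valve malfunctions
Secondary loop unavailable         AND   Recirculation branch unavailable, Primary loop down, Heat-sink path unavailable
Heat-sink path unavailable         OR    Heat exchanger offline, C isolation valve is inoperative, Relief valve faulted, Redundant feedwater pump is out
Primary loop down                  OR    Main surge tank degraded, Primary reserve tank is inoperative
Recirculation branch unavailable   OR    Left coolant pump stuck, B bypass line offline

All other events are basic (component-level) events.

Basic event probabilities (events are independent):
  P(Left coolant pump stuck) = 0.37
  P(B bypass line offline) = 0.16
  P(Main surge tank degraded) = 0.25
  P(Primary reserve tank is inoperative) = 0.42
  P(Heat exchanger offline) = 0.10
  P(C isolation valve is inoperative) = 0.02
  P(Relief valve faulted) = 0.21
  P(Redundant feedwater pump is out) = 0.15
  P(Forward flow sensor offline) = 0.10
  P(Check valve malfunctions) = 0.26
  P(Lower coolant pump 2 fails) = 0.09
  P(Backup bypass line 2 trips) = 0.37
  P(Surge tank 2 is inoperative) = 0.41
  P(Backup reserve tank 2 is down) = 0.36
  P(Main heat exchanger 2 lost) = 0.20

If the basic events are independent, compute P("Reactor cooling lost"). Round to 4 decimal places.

0.0036

P(Recirculation branch unavailable) [OR] = 1 − (1−0.37) × (1−0.16) = 0.470800
P(Primary loop down) [OR] = 1 − (1−0.25) × (1−0.42) = 0.565000
P(Heat-sink path unavailable) [OR] = 1 − (1−0.10) × (1−0.02) × (1−0.21) × (1−0.15) = 0.407737
P(Secondary loop unavailable) [AND] = 0.470800 × 0.565000 × 0.407737 = 0.108459
P(Makeup line unavailable) [OR] = 1 − (1−0.10) × (1−0.26) = 0.334000
P(Emergency loop lost) [AND] = 0.37 × 0.41 × 0.36 × 0.20 = 0.010922
P(Recirculation branch 2 lost) [OR] = 1 − (1−0.09) × (1−0.010922) = 0.099939
P(Reactor cooling lost) [AND] = 0.108459 × 0.334000 × 0.099939 = 0.003620
Rounded to 4 decimal places: P(Reactor cooling lost) ≈ 0.0036.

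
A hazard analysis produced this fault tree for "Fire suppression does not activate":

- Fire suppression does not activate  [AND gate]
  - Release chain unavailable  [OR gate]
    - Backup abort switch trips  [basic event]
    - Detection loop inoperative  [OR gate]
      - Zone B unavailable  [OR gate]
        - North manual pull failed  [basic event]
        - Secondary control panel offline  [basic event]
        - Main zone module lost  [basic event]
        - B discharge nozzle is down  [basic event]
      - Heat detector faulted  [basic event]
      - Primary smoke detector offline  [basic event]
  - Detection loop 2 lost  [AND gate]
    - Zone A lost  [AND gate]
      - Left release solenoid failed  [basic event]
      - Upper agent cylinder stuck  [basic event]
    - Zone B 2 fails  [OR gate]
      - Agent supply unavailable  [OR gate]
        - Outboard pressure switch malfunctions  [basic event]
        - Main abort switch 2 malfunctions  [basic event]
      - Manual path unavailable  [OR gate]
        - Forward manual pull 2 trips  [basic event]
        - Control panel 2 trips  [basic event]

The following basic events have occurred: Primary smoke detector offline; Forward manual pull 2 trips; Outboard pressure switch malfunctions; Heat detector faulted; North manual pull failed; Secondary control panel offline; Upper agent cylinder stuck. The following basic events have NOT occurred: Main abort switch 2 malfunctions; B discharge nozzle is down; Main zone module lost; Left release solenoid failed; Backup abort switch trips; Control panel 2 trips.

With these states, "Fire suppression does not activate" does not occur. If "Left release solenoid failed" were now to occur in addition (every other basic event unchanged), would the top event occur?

Yes

Counterfactual: set "Left release solenoid failed" to occurred.
Zone B unavailable [OR]: North manual pull failed=occurs, Secondary control panel offline=occurs, Main zone module lost=not, B discharge nozzle is down=not → at least one input occurs → occurs.
Detection loop inoperative [OR]: Zone B unavailable=occurs, Heat detector faulted=occurs, Primary smoke detector offline=occurs → at least one input occurs → occurs.
Release chain unavailable [OR]: Backup abort switch trips=not, Detection loop inoperative=occurs → at least one input occurs → occurs.
Zone A lost [AND]: Left release solenoid failed=occurs, Upper agent cylinder stuck=occurs → all inputs occur → occurs.
Agent supply unavailable [OR]: Outboard pressure switch malfunctions=occurs, Main abort switch 2 malfunctions=not → at least one input occurs → occurs.
Manual path unavailable [OR]: Forward manual pull 2 trips=occurs, Control panel 2 trips=not → at least one input occurs → occurs.
Zone B 2 fails [OR]: Agent supply unavailable=occurs, Manual path unavailable=occurs → at least one input occurs → occurs.
Detection loop 2 lost [AND]: Zone A lost=occurs, Zone B 2 fails=occurs → all inputs occur → occurs.
Fire suppression does not activate [AND]: Release chain unavailable=occurs, Detection loop 2 lost=occurs → all inputs occur → occurs.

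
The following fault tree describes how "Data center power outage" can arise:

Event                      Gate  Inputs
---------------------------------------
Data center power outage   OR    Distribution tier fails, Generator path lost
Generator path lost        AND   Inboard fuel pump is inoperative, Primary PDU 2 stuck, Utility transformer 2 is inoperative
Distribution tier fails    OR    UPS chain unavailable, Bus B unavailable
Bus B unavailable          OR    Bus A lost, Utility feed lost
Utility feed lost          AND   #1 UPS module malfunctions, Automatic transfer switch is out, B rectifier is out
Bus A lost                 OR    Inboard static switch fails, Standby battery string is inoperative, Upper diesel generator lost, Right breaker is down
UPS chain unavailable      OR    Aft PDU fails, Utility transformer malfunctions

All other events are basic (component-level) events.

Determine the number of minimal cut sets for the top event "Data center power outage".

UPS chain unavailable [OR]: union of children's cut sets → 2 cut set(s).
Bus A lost [OR]: union of children's cut sets → 4 cut set(s).
Utility feed lost [AND]: one cut set from each child combined → 1 × 1 × 1 = 1 cut set(s).
Bus B unavailable [OR]: union of children's cut sets → 5 cut set(s).
Distribution tier fails [OR]: union of children's cut sets → 7 cut set(s).
Generator path lost [AND]: one cut set from each child combined → 1 × 1 × 1 = 1 cut set(s).
Data center power outage [OR]: union of children's cut sets → 8 cut set(s).
Minimal cut sets: {Aft PDU fails}; {Utility transformer malfunctions}; {Inboard static switch fails}; {Standby battery string is inoperative}; {Upper diesel generator lost}; {Right breaker is down}; {#1 UPS module malfunctions, Automatic transfer switch is out, B rectifier is out}; {Inboard fuel pump is inoperative, Primary PDU 2 stuck, Utility transformer 2 is inoperative}.

8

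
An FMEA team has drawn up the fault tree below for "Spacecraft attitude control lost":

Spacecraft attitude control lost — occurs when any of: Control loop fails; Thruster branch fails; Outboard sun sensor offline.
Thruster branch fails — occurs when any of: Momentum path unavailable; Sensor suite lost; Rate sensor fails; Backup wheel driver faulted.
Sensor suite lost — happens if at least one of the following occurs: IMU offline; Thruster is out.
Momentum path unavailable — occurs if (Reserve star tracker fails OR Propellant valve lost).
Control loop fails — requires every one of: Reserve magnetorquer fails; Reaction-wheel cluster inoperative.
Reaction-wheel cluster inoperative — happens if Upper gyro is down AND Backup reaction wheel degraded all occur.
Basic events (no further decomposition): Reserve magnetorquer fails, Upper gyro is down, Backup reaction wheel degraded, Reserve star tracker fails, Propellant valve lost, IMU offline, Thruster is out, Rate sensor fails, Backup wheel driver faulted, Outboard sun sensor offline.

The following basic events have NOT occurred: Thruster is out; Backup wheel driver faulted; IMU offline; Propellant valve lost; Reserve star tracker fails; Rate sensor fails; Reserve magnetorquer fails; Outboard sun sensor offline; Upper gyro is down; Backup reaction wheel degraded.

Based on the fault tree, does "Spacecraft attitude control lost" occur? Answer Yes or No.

No

Reaction-wheel cluster inoperative [AND]: Upper gyro is down=not, Backup reaction wheel degraded=not → not all inputs occur → does not occur.
Control loop fails [AND]: Reserve magnetorquer fails=not, Reaction-wheel cluster inoperative=not → not all inputs occur → does not occur.
Momentum path unavailable [OR]: Reserve star tracker fails=not, Propellant valve lost=not → no input occurs → does not occur.
Sensor suite lost [OR]: IMU offline=not, Thruster is out=not → no input occurs → does not occur.
Thruster branch fails [OR]: Momentum path unavailable=not, Sensor suite lost=not, Rate sensor fails=not, Backup wheel driver faulted=not → no input occurs → does not occur.
Spacecraft attitude control lost [OR]: Control loop fails=not, Thruster branch fails=not, Outboard sun sensor offline=not → no input occurs → does not occur.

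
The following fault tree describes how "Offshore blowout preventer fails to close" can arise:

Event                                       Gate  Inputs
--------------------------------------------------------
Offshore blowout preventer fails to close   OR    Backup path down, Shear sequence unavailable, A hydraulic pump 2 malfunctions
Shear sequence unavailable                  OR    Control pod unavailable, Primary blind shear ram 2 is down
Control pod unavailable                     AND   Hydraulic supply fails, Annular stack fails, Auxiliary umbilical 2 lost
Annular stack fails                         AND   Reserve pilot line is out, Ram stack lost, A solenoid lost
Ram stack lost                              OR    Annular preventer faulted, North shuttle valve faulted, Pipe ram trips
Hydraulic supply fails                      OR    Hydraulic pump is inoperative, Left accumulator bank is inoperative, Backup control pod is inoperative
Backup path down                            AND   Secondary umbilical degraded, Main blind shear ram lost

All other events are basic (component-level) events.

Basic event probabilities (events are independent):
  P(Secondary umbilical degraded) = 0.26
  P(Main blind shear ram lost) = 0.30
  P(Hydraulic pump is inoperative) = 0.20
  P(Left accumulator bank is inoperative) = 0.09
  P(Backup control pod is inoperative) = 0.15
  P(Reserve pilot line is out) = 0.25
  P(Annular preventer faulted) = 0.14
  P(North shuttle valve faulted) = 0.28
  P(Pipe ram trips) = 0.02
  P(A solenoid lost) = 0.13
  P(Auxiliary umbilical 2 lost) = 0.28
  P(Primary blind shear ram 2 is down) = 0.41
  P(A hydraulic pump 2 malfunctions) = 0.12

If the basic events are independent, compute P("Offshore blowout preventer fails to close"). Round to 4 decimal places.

0.5220

P(Backup path down) [AND] = 0.26 × 0.30 = 0.078000
P(Hydraulic supply fails) [OR] = 1 − (1−0.20) × (1−0.09) × (1−0.15) = 0.381200
P(Ram stack lost) [OR] = 1 − (1−0.14) × (1−0.28) × (1−0.02) = 0.393184
P(Annular stack fails) [AND] = 0.25 × 0.393184 × 0.13 = 0.012778
P(Control pod unavailable) [AND] = 0.381200 × 0.012778 × 0.28 = 0.001364
P(Shear sequence unavailable) [OR] = 1 − (1−0.001364) × (1−0.41) = 0.410805
P(Offshore blowout preventer fails to close) [OR] = 1 − (1−0.078000) × (1−0.410805) × (1−0.12) = 0.521951
Rounded to 4 decimal places: P(Offshore blowout preventer fails to close) ≈ 0.5220.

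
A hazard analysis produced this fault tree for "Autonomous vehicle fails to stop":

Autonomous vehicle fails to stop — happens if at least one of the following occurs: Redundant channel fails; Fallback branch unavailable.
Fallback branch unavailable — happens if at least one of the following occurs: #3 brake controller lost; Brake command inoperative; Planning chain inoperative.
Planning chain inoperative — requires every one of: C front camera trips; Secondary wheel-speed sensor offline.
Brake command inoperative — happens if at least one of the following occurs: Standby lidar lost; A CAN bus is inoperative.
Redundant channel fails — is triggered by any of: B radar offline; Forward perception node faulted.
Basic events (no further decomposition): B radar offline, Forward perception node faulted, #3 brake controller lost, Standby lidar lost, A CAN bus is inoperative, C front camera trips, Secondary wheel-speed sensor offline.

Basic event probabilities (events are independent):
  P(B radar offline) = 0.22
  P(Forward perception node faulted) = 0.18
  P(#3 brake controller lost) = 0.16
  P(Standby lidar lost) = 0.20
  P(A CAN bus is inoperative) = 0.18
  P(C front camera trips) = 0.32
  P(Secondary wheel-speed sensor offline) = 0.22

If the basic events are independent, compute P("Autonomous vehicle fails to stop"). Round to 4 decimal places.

0.6724

P(Redundant channel fails) [OR] = 1 − (1−0.22) × (1−0.18) = 0.360400
P(Brake command inoperative) [OR] = 1 − (1−0.20) × (1−0.18) = 0.344000
P(Planning chain inoperative) [AND] = 0.32 × 0.22 = 0.070400
P(Fallback branch unavailable) [OR] = 1 − (1−0.16) × (1−0.344000) × (1−0.070400) = 0.487753
P(Autonomous vehicle fails to stop) [OR] = 1 − (1−0.360400) × (1−0.487753) = 0.672367
Rounded to 4 decimal places: P(Autonomous vehicle fails to stop) ≈ 0.6724.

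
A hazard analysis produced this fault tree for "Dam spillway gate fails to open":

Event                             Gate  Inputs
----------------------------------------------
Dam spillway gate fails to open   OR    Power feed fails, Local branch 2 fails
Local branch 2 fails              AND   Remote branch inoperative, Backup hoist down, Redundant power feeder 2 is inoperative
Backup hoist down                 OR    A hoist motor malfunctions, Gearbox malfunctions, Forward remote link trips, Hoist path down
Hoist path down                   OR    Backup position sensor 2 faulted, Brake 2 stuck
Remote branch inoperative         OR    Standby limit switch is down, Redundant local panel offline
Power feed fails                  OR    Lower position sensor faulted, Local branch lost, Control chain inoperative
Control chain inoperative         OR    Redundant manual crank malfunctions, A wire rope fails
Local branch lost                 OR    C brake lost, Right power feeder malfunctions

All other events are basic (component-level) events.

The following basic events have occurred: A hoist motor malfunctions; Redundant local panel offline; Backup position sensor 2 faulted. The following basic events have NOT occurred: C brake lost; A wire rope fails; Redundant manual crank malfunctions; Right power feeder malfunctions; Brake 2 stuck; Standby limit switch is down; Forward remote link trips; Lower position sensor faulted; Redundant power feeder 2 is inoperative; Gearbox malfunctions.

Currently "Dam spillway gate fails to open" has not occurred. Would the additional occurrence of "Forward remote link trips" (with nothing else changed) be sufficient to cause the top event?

No

Counterfactual: set "Forward remote link trips" to occurred.
Local branch lost [OR]: C brake lost=not, Right power feeder malfunctions=not → no input occurs → does not occur.
Control chain inoperative [OR]: Redundant manual crank malfunctions=not, A wire rope fails=not → no input occurs → does not occur.
Power feed fails [OR]: Lower position sensor faulted=not, Local branch lost=not, Control chain inoperative=not → no input occurs → does not occur.
Remote branch inoperative [OR]: Standby limit switch is down=not, Redundant local panel offline=occurs → at least one input occurs → occurs.
Hoist path down [OR]: Backup position sensor 2 faulted=occurs, Brake 2 stuck=not → at least one input occurs → occurs.
Backup hoist down [OR]: A hoist motor malfunctions=occurs, Gearbox malfunctions=not, Forward remote link trips=occurs, Hoist path down=occurs → at least one input occurs → occurs.
Local branch 2 fails [AND]: Remote branch inoperative=occurs, Backup hoist down=occurs, Redundant power feeder 2 is inoperative=not → not all inputs occur → does not occur.
Dam spillway gate fails to open [OR]: Power feed fails=not, Local branch 2 fails=not → no input occurs → does not occur.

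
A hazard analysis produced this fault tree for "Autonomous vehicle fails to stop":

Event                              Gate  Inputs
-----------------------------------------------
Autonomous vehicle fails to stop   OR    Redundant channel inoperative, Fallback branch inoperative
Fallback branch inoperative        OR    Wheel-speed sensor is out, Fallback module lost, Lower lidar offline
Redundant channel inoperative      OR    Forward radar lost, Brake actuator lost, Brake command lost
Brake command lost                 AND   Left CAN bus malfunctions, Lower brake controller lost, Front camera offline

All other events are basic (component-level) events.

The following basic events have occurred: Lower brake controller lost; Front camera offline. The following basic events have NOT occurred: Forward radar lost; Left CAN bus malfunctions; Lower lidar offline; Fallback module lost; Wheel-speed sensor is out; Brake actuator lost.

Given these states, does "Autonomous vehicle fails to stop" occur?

No

Brake command lost [AND]: Left CAN bus malfunctions=not, Lower brake controller lost=occurs, Front camera offline=occurs → not all inputs occur → does not occur.
Redundant channel inoperative [OR]: Forward radar lost=not, Brake actuator lost=not, Brake command lost=not → no input occurs → does not occur.
Fallback branch inoperative [OR]: Wheel-speed sensor is out=not, Fallback module lost=not, Lower lidar offline=not → no input occurs → does not occur.
Autonomous vehicle fails to stop [OR]: Redundant channel inoperative=not, Fallback branch inoperative=not → no input occurs → does not occur.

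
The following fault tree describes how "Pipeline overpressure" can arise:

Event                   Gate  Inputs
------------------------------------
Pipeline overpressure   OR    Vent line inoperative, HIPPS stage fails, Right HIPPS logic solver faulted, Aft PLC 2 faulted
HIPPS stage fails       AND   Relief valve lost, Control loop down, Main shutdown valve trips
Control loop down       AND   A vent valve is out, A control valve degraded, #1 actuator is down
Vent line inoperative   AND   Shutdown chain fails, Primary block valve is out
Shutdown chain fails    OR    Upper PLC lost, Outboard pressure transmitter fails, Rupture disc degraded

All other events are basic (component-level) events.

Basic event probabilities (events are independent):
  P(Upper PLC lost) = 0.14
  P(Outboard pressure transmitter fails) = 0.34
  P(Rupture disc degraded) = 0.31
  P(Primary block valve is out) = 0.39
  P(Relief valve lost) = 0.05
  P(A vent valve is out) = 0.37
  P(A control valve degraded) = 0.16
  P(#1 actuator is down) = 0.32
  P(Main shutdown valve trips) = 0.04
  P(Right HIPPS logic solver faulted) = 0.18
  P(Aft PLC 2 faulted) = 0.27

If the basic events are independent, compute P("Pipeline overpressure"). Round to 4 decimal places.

P(Shutdown chain fails) [OR] = 1 − (1−0.14) × (1−0.34) × (1−0.31) = 0.608356
P(Vent line inoperative) [AND] = 0.608356 × 0.39 = 0.237259
P(Control loop down) [AND] = 0.37 × 0.16 × 0.32 = 0.018944
P(HIPPS stage fails) [AND] = 0.05 × 0.018944 × 0.04 = 0.000038
P(Pipeline overpressure) [OR] = 1 − (1−0.237259) × (1−0.000038) × (1−0.18) × (1−0.27) = 0.543441
Rounded to 4 decimal places: P(Pipeline overpressure) ≈ 0.5434.

0.5434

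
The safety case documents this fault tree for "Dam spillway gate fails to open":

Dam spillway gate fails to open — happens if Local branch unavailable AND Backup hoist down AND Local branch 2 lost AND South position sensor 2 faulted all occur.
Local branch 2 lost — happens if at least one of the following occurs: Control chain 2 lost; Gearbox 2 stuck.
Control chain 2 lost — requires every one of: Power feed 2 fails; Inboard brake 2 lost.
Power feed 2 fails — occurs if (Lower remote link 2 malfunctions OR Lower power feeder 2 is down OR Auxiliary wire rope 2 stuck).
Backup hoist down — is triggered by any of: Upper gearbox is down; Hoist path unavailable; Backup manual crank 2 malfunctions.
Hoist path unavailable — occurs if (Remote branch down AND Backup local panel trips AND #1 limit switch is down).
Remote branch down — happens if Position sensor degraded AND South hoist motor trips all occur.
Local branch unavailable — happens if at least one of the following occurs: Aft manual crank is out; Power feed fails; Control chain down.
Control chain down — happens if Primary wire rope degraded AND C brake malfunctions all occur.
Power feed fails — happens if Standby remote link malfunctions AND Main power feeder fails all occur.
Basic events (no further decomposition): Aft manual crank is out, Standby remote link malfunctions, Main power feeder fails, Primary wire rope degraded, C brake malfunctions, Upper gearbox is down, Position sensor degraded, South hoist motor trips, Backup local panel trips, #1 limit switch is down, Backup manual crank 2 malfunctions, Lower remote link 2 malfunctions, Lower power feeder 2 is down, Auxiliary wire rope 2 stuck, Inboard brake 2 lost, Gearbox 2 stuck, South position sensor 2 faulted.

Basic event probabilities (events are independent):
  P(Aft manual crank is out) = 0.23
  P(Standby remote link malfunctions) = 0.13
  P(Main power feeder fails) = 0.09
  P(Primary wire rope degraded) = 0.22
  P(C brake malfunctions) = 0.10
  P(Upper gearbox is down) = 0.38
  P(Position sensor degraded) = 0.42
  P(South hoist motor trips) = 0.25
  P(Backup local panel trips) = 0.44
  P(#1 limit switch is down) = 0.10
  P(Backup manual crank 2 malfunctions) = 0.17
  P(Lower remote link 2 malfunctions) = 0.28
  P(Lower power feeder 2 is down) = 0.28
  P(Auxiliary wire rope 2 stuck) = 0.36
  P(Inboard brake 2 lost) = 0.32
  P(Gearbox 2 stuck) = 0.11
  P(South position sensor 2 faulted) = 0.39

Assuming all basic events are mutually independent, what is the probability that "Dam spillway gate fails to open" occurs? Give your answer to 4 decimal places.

P(Power feed fails) [AND] = 0.13 × 0.09 = 0.011700
P(Control chain down) [AND] = 0.22 × 0.10 = 0.022000
P(Local branch unavailable) [OR] = 1 − (1−0.23) × (1−0.011700) × (1−0.022000) = 0.255751
P(Remote branch down) [AND] = 0.42 × 0.25 = 0.105000
P(Hoist path unavailable) [AND] = 0.105000 × 0.44 × 0.10 = 0.004620
P(Backup hoist down) [OR] = 1 − (1−0.38) × (1−0.004620) × (1−0.17) = 0.487777
P(Power feed 2 fails) [OR] = 1 − (1−0.28) × (1−0.28) × (1−0.36) = 0.668224
P(Control chain 2 lost) [AND] = 0.668224 × 0.32 = 0.213832
P(Local branch 2 lost) [OR] = 1 − (1−0.213832) × (1−0.11) = 0.300310
P(Dam spillway gate fails to open) [AND] = 0.255751 × 0.487777 × 0.300310 × 0.39 = 0.014611
Rounded to 4 decimal places: P(Dam spillway gate fails to open) ≈ 0.0146.

0.0146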